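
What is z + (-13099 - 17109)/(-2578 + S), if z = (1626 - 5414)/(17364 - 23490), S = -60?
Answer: 48761738/4040097 ≈ 12.069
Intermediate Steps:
z = 1894/3063 (z = -3788/(-6126) = -3788*(-1/6126) = 1894/3063 ≈ 0.61835)
z + (-13099 - 17109)/(-2578 + S) = 1894/3063 + (-13099 - 17109)/(-2578 - 60) = 1894/3063 - 30208/(-2638) = 1894/3063 - 30208*(-1/2638) = 1894/3063 + 15104/1319 = 48761738/4040097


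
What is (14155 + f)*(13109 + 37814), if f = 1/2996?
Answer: 2159561985663/2996 ≈ 7.2082e+8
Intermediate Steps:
f = 1/2996 ≈ 0.00033378
(14155 + f)*(13109 + 37814) = (14155 + 1/2996)*(13109 + 37814) = (42408381/2996)*50923 = 2159561985663/2996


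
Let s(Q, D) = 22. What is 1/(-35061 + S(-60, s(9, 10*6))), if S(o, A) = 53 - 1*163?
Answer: -1/35171 ≈ -2.8433e-5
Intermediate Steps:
S(o, A) = -110 (S(o, A) = 53 - 163 = -110)
1/(-35061 + S(-60, s(9, 10*6))) = 1/(-35061 - 110) = 1/(-35171) = -1/35171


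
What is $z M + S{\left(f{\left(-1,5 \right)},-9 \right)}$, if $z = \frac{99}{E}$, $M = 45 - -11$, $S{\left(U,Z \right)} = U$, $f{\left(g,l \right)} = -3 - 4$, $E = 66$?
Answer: $77$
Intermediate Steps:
$f{\left(g,l \right)} = -7$ ($f{\left(g,l \right)} = -3 - 4 = -7$)
$M = 56$ ($M = 45 + 11 = 56$)
$z = \frac{3}{2}$ ($z = \frac{99}{66} = 99 \cdot \frac{1}{66} = \frac{3}{2} \approx 1.5$)
$z M + S{\left(f{\left(-1,5 \right)},-9 \right)} = \frac{3}{2} \cdot 56 - 7 = 84 - 7 = 77$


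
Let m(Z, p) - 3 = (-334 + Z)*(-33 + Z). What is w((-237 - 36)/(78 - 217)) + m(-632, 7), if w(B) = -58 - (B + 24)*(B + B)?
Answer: 12408584021/19321 ≈ 6.4223e+5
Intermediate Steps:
m(Z, p) = 3 + (-334 + Z)*(-33 + Z)
w(B) = -58 - 2*B*(24 + B) (w(B) = -58 - (24 + B)*2*B = -58 - 2*B*(24 + B))
w((-237 - 36)/(78 - 217)) + m(-632, 7) = (-58 - 48*(-237 - 36)/(78 - 217) - 2*(-237 - 36)²/(78 - 217)²) + (11025 + (-632)² - 367*(-632)) = (-58 - (-13104)/(-139) - 2*(-273/(-139))²) + (11025 + 399424 + 231944) = (-58 - (-13104)*(-1)/139 - 2*(-273*(-1/139))²) + 642393 = (-58 - 48*273/139 - 2*(273/139)²) + 642393 = (-58 - 13104/139 - 2*74529/19321) + 642393 = (-58 - 13104/139 - 149058/19321) + 642393 = -3091132/19321 + 642393 = 12408584021/19321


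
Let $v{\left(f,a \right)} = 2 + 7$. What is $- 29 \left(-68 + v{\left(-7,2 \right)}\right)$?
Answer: $1711$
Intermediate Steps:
$v{\left(f,a \right)} = 9$
$- 29 \left(-68 + v{\left(-7,2 \right)}\right) = - 29 \left(-68 + 9\right) = \left(-29\right) \left(-59\right) = 1711$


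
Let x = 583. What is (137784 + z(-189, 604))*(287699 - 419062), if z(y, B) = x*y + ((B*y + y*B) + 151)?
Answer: 26346688732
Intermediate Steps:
z(y, B) = 151 + 583*y + 2*B*y (z(y, B) = 583*y + ((B*y + y*B) + 151) = 583*y + ((B*y + B*y) + 151) = 583*y + (2*B*y + 151) = 583*y + (151 + 2*B*y) = 151 + 583*y + 2*B*y)
(137784 + z(-189, 604))*(287699 - 419062) = (137784 + (151 + 583*(-189) + 2*604*(-189)))*(287699 - 419062) = (137784 + (151 - 110187 - 228312))*(-131363) = (137784 - 338348)*(-131363) = -200564*(-131363) = 26346688732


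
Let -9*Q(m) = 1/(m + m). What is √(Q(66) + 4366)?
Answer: √171164631/198 ≈ 66.076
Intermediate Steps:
Q(m) = -1/(18*m) (Q(m) = -1/(9*(m + m)) = -1/(2*m)/9 = -1/(18*m))
√(Q(66) + 4366) = √(-1/18/66 + 4366) = √(-1/18*1/66 + 4366) = √(-1/1188 + 4366) = √(5186807/1188) = √171164631/198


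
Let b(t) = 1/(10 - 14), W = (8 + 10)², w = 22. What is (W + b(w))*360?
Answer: 116550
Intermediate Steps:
W = 324 (W = 18² = 324)
b(t) = -¼ (b(t) = 1/(-4) = -¼)
(W + b(w))*360 = (324 - ¼)*360 = (1295/4)*360 = 116550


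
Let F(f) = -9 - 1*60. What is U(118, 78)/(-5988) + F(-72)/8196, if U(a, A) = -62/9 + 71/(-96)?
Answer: -8415577/1177863552 ≈ -0.0071448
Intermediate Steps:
F(f) = -69 (F(f) = -9 - 60 = -69)
U(a, A) = -2197/288 (U(a, A) = -62*⅑ + 71*(-1/96) = -62/9 - 71/96 = -2197/288)
U(118, 78)/(-5988) + F(-72)/8196 = -2197/288/(-5988) - 69/8196 = -2197/288*(-1/5988) - 69*1/8196 = 2197/1724544 - 23/2732 = -8415577/1177863552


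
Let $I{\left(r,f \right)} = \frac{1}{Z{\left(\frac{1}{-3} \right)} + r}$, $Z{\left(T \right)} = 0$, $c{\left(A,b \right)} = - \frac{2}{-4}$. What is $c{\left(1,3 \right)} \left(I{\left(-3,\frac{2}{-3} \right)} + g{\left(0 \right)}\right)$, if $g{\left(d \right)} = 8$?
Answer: $\frac{23}{6} \approx 3.8333$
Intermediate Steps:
$c{\left(A,b \right)} = \frac{1}{2}$ ($c{\left(A,b \right)} = \left(-2\right) \left(- \frac{1}{4}\right) = \frac{1}{2}$)
$I{\left(r,f \right)} = \frac{1}{r}$ ($I{\left(r,f \right)} = \frac{1}{0 + r} = \frac{1}{r}$)
$c{\left(1,3 \right)} \left(I{\left(-3,\frac{2}{-3} \right)} + g{\left(0 \right)}\right) = \frac{\frac{1}{-3} + 8}{2} = \frac{- \frac{1}{3} + 8}{2} = \frac{1}{2} \cdot \frac{23}{3} = \frac{23}{6}$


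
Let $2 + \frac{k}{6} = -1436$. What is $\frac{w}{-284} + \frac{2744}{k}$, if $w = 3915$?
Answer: $- \frac{8639479}{612588} \approx -14.103$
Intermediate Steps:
$k = -8628$ ($k = -12 + 6 \left(-1436\right) = -12 - 8616 = -8628$)
$\frac{w}{-284} + \frac{2744}{k} = \frac{3915}{-284} + \frac{2744}{-8628} = 3915 \left(- \frac{1}{284}\right) + 2744 \left(- \frac{1}{8628}\right) = - \frac{3915}{284} - \frac{686}{2157} = - \frac{8639479}{612588}$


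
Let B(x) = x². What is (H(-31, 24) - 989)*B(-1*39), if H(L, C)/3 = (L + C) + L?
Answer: -1677663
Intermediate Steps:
H(L, C) = 3*C + 6*L (H(L, C) = 3*((L + C) + L) = 3*((C + L) + L) = 3*(C + 2*L) = 3*C + 6*L)
(H(-31, 24) - 989)*B(-1*39) = ((3*24 + 6*(-31)) - 989)*(-1*39)² = ((72 - 186) - 989)*(-39)² = (-114 - 989)*1521 = -1103*1521 = -1677663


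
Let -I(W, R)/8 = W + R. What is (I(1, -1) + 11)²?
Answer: 121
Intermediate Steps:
I(W, R) = -8*R - 8*W (I(W, R) = -8*(W + R) = -8*(R + W) = -8*R - 8*W)
(I(1, -1) + 11)² = ((-8*(-1) - 8*1) + 11)² = ((8 - 8) + 11)² = (0 + 11)² = 11² = 121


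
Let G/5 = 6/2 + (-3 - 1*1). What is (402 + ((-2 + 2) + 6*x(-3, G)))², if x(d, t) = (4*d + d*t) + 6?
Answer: 207936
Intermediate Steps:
G = -5 (G = 5*(6/2 + (-3 - 1*1)) = 5*(6*(½) + (-3 - 1)) = 5*(3 - 4) = 5*(-1) = -5)
x(d, t) = 6 + 4*d + d*t
(402 + ((-2 + 2) + 6*x(-3, G)))² = (402 + ((-2 + 2) + 6*(6 + 4*(-3) - 3*(-5))))² = (402 + (0 + 6*(6 - 12 + 15)))² = (402 + (0 + 6*9))² = (402 + (0 + 54))² = (402 + 54)² = 456² = 207936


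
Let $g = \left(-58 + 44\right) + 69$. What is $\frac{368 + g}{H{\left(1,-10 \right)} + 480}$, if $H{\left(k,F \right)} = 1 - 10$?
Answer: $\frac{141}{157} \approx 0.89809$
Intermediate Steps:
$H{\left(k,F \right)} = -9$ ($H{\left(k,F \right)} = 1 - 10 = -9$)
$g = 55$ ($g = -14 + 69 = 55$)
$\frac{368 + g}{H{\left(1,-10 \right)} + 480} = \frac{368 + 55}{-9 + 480} = \frac{423}{471} = 423 \cdot \frac{1}{471} = \frac{141}{157}$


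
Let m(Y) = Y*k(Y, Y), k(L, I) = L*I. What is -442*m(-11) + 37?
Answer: 588339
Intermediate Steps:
k(L, I) = I*L
m(Y) = Y**3 (m(Y) = Y*(Y*Y) = Y*Y**2 = Y**3)
-442*m(-11) + 37 = -442*(-11)**3 + 37 = -442*(-1331) + 37 = 588302 + 37 = 588339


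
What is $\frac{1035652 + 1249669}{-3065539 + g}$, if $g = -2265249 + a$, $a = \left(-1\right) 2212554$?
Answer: $- \frac{2285321}{7543342} \approx -0.30296$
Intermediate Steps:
$a = -2212554$
$g = -4477803$ ($g = -2265249 - 2212554 = -4477803$)
$\frac{1035652 + 1249669}{-3065539 + g} = \frac{1035652 + 1249669}{-3065539 - 4477803} = \frac{2285321}{-7543342} = 2285321 \left(- \frac{1}{7543342}\right) = - \frac{2285321}{7543342}$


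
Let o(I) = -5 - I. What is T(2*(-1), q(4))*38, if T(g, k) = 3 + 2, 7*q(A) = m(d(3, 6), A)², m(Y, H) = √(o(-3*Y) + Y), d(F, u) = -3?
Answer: 190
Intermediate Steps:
m(Y, H) = √(-5 + 4*Y) (m(Y, H) = √((-5 - (-3)*Y) + Y) = √((-5 + 3*Y) + Y) = √(-5 + 4*Y))
q(A) = -17/7 (q(A) = (√(-5 + 4*(-3)))²/7 = (√(-5 - 12))²/7 = (√(-17))²/7 = (I*√17)²/7 = (⅐)*(-17) = -17/7)
T(g, k) = 5
T(2*(-1), q(4))*38 = 5*38 = 190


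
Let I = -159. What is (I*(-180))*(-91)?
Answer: -2604420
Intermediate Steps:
(I*(-180))*(-91) = -159*(-180)*(-91) = 28620*(-91) = -2604420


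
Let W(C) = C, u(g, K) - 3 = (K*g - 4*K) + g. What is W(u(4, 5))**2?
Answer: 49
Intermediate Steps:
u(g, K) = 3 + g - 4*K + K*g (u(g, K) = 3 + ((K*g - 4*K) + g) = 3 + ((-4*K + K*g) + g) = 3 + (g - 4*K + K*g) = 3 + g - 4*K + K*g)
W(u(4, 5))**2 = (3 + 4 - 4*5 + 5*4)**2 = (3 + 4 - 20 + 20)**2 = 7**2 = 49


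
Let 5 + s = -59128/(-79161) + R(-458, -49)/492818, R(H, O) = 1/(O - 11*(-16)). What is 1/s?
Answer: -4954519643646/21071901615661 ≈ -0.23512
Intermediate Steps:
R(H, O) = 1/(176 + O) (R(H, O) = 1/(O + 176) = 1/(176 + O))
s = -21071901615661/4954519643646 (s = -5 + (-59128/(-79161) + 1/((176 - 49)*492818)) = -5 + (-59128*(-1/79161) + (1/492818)/127) = -5 + (59128/79161 + (1/127)*(1/492818)) = -5 + (59128/79161 + 1/62587886) = -5 + 3700696602569/4954519643646 = -21071901615661/4954519643646 ≈ -4.2531)
1/s = 1/(-21071901615661/4954519643646) = -4954519643646/21071901615661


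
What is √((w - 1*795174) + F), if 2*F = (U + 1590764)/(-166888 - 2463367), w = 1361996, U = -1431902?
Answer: √3921411198082415645/2630255 ≈ 752.88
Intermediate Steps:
F = -79431/2630255 (F = ((-1431902 + 1590764)/(-166888 - 2463367))/2 = (158862/(-2630255))/2 = (158862*(-1/2630255))/2 = (½)*(-158862/2630255) = -79431/2630255 ≈ -0.030199)
√((w - 1*795174) + F) = √((1361996 - 1*795174) - 79431/2630255) = √((1361996 - 795174) - 79431/2630255) = √(566822 - 79431/2630255) = √(1490886320179/2630255) = √3921411198082415645/2630255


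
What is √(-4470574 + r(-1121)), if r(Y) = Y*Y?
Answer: I*√3213933 ≈ 1792.7*I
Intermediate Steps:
r(Y) = Y²
√(-4470574 + r(-1121)) = √(-4470574 + (-1121)²) = √(-4470574 + 1256641) = √(-3213933) = I*√3213933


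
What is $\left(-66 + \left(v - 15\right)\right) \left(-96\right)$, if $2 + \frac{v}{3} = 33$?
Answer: $-1152$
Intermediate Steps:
$v = 93$ ($v = -6 + 3 \cdot 33 = -6 + 99 = 93$)
$\left(-66 + \left(v - 15\right)\right) \left(-96\right) = \left(-66 + \left(93 - 15\right)\right) \left(-96\right) = \left(-66 + 78\right) \left(-96\right) = 12 \left(-96\right) = -1152$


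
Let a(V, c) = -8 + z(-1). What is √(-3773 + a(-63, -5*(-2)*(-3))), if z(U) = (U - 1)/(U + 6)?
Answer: I*√94535/5 ≈ 61.493*I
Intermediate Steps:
z(U) = (-1 + U)/(6 + U)
a(V, c) = -42/5 (a(V, c) = -8 + (-1 - 1)/(6 - 1) = -8 - 2/5 = -8 + (⅕)*(-2) = -8 - ⅖ = -42/5)
√(-3773 + a(-63, -5*(-2)*(-3))) = √(-3773 - 42/5) = √(-18907/5) = I*√94535/5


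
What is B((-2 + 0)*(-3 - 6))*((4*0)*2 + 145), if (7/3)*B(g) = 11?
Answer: 4785/7 ≈ 683.57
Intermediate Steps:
B(g) = 33/7 (B(g) = (3/7)*11 = 33/7)
B((-2 + 0)*(-3 - 6))*((4*0)*2 + 145) = 33*((4*0)*2 + 145)/7 = 33*(0*2 + 145)/7 = 33*(0 + 145)/7 = (33/7)*145 = 4785/7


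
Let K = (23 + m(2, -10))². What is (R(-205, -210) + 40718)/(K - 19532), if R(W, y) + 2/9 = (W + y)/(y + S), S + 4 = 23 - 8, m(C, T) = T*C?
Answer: -72929275/34965693 ≈ -2.0857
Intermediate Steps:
m(C, T) = C*T
S = 11 (S = -4 + (23 - 8) = -4 + 15 = 11)
R(W, y) = -2/9 + (W + y)/(11 + y) (R(W, y) = -2/9 + (W + y)/(y + 11) = -2/9 + (W + y)/(11 + y))
K = 9 (K = (23 + 2*(-10))² = (23 - 20)² = 3² = 9)
(R(-205, -210) + 40718)/(K - 19532) = ((-22 + 7*(-210) + 9*(-205))/(9*(11 - 210)) + 40718)/(9 - 19532) = ((⅑)*(-22 - 1470 - 1845)/(-199) + 40718)/(-19523) = ((⅑)*(-1/199)*(-3337) + 40718)*(-1/19523) = (3337/1791 + 40718)*(-1/19523) = (72929275/1791)*(-1/19523) = -72929275/34965693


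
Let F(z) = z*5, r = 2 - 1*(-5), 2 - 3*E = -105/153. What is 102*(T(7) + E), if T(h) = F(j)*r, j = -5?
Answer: -53276/3 ≈ -17759.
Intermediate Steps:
E = 137/153 (E = ⅔ - (-35)/153 = ⅔ - ⅓*(-35/51) = ⅔ + 35/153 = 137/153 ≈ 0.89542)
r = 7 (r = 2 + 5 = 7)
F(z) = 5*z
T(h) = -175 (T(h) = (5*(-5))*7 = -25*7 = -175)
102*(T(7) + E) = 102*(-175 + 137/153) = 102*(-26638/153) = -53276/3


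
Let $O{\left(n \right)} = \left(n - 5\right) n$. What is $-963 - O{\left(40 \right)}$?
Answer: $-2363$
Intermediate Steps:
$O{\left(n \right)} = n \left(-5 + n\right)$ ($O{\left(n \right)} = \left(-5 + n\right) n = n \left(-5 + n\right)$)
$-963 - O{\left(40 \right)} = -963 - 40 \left(-5 + 40\right) = -963 - 40 \cdot 35 = -963 - 1400 = -2363$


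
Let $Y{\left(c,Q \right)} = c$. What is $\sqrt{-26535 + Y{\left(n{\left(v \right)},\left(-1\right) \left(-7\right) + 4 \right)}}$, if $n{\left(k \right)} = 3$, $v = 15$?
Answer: $6 i \sqrt{737} \approx 162.89 i$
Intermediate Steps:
$\sqrt{-26535 + Y{\left(n{\left(v \right)},\left(-1\right) \left(-7\right) + 4 \right)}} = \sqrt{-26535 + 3} = \sqrt{-26532} = 6 i \sqrt{737}$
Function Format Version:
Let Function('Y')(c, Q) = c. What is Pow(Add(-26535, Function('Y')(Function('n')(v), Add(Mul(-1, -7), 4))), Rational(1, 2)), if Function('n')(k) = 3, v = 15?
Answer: Mul(6, I, Pow(737, Rational(1, 2))) ≈ Mul(162.89, I)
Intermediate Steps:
Pow(Add(-26535, Function('Y')(Function('n')(v), Add(Mul(-1, -7), 4))), Rational(1, 2)) = Pow(Add(-26535, 3), Rational(1, 2)) = Pow(-26532, Rational(1, 2)) = Mul(6, I, Pow(737, Rational(1, 2)))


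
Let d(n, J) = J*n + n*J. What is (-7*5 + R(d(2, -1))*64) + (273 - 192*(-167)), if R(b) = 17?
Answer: 33390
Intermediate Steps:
d(n, J) = 2*J*n (d(n, J) = J*n + J*n = 2*J*n)
(-7*5 + R(d(2, -1))*64) + (273 - 192*(-167)) = (-7*5 + 17*64) + (273 - 192*(-167)) = (-35 + 1088) + (273 + 32064) = 1053 + 32337 = 33390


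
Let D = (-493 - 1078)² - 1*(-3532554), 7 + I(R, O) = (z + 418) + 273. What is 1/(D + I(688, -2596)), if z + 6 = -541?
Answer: 1/6000732 ≈ 1.6665e-7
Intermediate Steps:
z = -547 (z = -6 - 541 = -547)
I(R, O) = 137 (I(R, O) = -7 + ((-547 + 418) + 273) = -7 + (-129 + 273) = -7 + 144 = 137)
D = 6000595 (D = (-1571)² + 3532554 = 2468041 + 3532554 = 6000595)
1/(D + I(688, -2596)) = 1/(6000595 + 137) = 1/6000732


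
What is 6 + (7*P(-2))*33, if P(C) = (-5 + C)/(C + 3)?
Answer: -1611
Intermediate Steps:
P(C) = (-5 + C)/(3 + C)
6 + (7*P(-2))*33 = 6 + (7*((-5 - 2)/(3 - 2)))*33 = 6 + (7*(-7/1))*33 = 6 + (7*(1*(-7)))*33 = 6 + (7*(-7))*33 = 6 - 49*33 = 6 - 1617 = -1611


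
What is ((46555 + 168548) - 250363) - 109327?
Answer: -144587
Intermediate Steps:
((46555 + 168548) - 250363) - 109327 = (215103 - 250363) - 109327 = -35260 - 109327 = -144587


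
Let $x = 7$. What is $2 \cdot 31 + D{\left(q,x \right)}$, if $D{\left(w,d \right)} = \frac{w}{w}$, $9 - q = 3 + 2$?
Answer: $63$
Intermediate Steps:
$q = 4$ ($q = 9 - \left(3 + 2\right) = 9 - 5 = 4$)
$D{\left(w,d \right)} = 1$
$2 \cdot 31 + D{\left(q,x \right)} = 2 \cdot 31 + 1 = 62 + 1 = 63$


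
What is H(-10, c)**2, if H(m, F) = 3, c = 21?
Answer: 9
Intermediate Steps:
H(-10, c)**2 = 3**2 = 9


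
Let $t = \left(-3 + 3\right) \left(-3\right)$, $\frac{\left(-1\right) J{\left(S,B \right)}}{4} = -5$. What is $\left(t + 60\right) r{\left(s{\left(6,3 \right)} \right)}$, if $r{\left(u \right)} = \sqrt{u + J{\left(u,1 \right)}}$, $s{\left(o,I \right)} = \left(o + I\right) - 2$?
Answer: $180 \sqrt{3} \approx 311.77$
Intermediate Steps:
$J{\left(S,B \right)} = 20$ ($J{\left(S,B \right)} = \left(-4\right) \left(-5\right) = 20$)
$s{\left(o,I \right)} = -2 + I + o$ ($s{\left(o,I \right)} = \left(I + o\right) - 2 = -2 + I + o$)
$t = 0$ ($t = 0 \left(-3\right) = 0$)
$r{\left(u \right)} = \sqrt{20 + u}$ ($r{\left(u \right)} = \sqrt{u + 20} = \sqrt{20 + u}$)
$\left(t + 60\right) r{\left(s{\left(6,3 \right)} \right)} = \left(0 + 60\right) \sqrt{20 + \left(-2 + 3 + 6\right)} = 60 \sqrt{20 + 7} = 60 \sqrt{27} = 60 \cdot 3 \sqrt{3} = 180 \sqrt{3}$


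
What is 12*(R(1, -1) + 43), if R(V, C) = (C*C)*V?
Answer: 528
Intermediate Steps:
R(V, C) = V*C² (R(V, C) = C²*V = V*C²)
12*(R(1, -1) + 43) = 12*(1*(-1)² + 43) = 12*(1*1 + 43) = 12*(1 + 43) = 12*44 = 528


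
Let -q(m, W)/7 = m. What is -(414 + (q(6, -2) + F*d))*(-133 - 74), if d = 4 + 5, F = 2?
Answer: 80730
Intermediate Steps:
d = 9
q(m, W) = -7*m
-(414 + (q(6, -2) + F*d))*(-133 - 74) = -(414 + (-7*6 + 2*9))*(-133 - 74) = -(414 + (-42 + 18))*(-207) = -(414 - 24)*(-207) = -390*(-207) = -1*(-80730) = 80730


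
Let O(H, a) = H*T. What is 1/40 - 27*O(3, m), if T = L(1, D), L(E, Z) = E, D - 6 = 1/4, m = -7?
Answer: -3239/40 ≈ -80.975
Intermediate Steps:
D = 25/4 (D = 6 + 1/4 = 6 + ¼ = 25/4 ≈ 6.2500)
T = 1
O(H, a) = H (O(H, a) = H*1 = H)
1/40 - 27*O(3, m) = 1/40 - 27*3 = 1/40 - 81 = -3239/40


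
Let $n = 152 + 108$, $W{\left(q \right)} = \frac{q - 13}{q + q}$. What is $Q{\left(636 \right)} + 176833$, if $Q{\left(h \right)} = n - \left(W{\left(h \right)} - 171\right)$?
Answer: $\frac{225479185}{1272} \approx 1.7726 \cdot 10^{5}$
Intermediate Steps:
$W{\left(q \right)} = \frac{-13 + q}{2 q}$
$n = 260$
$Q{\left(h \right)} = 431 - \frac{-13 + h}{2 h}$ ($Q{\left(h \right)} = 260 - \left(\frac{-13 + h}{2 h} - 171\right) = 260 - \left(-171 + \frac{-13 + h}{2 h}\right) = 260 + \left(171 - \frac{-13 + h}{2 h}\right) = 431 - \frac{-13 + h}{2 h}$)
$Q{\left(636 \right)} + 176833 = \frac{13 + 861 \cdot 636}{2 \cdot 636} + 176833 = \frac{1}{2} \cdot \frac{1}{636} \left(13 + 547596\right) + 176833 = \frac{1}{2} \cdot \frac{1}{636} \cdot 547609 + 176833 = \frac{547609}{1272} + 176833 = \frac{225479185}{1272}$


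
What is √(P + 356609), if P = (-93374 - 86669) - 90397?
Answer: √86169 ≈ 293.55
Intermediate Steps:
P = -270440 (P = -180043 - 90397 = -270440)
√(P + 356609) = √(-270440 + 356609) = √86169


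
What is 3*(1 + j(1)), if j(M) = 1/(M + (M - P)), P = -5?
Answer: 24/7 ≈ 3.4286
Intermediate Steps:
j(M) = 1/(5 + 2*M) (j(M) = 1/(M + (M - 1*(-5))) = 1/(M + (M + 5)) = 1/(M + (5 + M)) = 1/(5 + 2*M))
3*(1 + j(1)) = 3*(1 + 1/(5 + 2*1)) = 3*(1 + 1/(5 + 2)) = 3*(1 + 1/7) = 3*(8/7) = 24/7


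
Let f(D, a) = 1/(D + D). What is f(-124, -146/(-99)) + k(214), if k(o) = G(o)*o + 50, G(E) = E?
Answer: 11369807/248 ≈ 45846.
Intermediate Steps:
f(D, a) = 1/(2*D)
k(o) = 50 + o² (k(o) = o*o + 50 = o² + 50 = 50 + o²)
f(-124, -146/(-99)) + k(214) = (½)/(-124) + (50 + 214²) = (½)*(-1/124) + (50 + 45796) = -1/248 + 45846 = 11369807/248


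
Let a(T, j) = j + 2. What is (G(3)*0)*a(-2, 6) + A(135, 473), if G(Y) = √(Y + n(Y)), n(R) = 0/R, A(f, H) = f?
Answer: 135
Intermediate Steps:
a(T, j) = 2 + j
n(R) = 0
G(Y) = √Y (G(Y) = √(Y + 0) = √Y)
(G(3)*0)*a(-2, 6) + A(135, 473) = (√3*0)*(2 + 6) + 135 = 0*8 + 135 = 0 + 135 = 135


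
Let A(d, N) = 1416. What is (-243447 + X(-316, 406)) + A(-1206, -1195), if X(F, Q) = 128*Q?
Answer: -190063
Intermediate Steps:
(-243447 + X(-316, 406)) + A(-1206, -1195) = (-243447 + 128*406) + 1416 = (-243447 + 51968) + 1416 = -191479 + 1416 = -190063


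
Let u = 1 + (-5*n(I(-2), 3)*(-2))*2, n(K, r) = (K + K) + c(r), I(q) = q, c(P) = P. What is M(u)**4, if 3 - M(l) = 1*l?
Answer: 234256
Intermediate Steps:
n(K, r) = r + 2*K (n(K, r) = (K + K) + r = 2*K + r = r + 2*K)
u = -19 (u = 1 + (-5*(3 + 2*(-2))*(-2))*2 = 1 + (-5*(3 - 4)*(-2))*2 = 1 + (-5*(-1)*(-2))*2 = 1 + (5*(-2))*2 = 1 - 10*2 = 1 - 20 = -19)
M(l) = 3 - l
M(u)**4 = (3 - 1*(-19))**4 = (3 + 19)**4 = 22**4 = 234256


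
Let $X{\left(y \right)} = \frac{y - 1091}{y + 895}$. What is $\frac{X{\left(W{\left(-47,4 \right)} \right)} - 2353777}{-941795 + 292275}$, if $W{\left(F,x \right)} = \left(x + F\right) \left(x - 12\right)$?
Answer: $\frac{97211015}{26825176} \approx 3.6239$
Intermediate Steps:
$W{\left(F,x \right)} = \left(-12 + x\right) \left(F + x\right)$ ($W{\left(F,x \right)} = \left(F + x\right) \left(-12 + x\right) = \left(-12 + x\right) \left(F + x\right)$)
$X{\left(y \right)} = \frac{-1091 + y}{895 + y}$
$\frac{X{\left(W{\left(-47,4 \right)} \right)} - 2353777}{-941795 + 292275} = \frac{\frac{-1091 - \left(-328 - 16\right)}{895 - \left(-328 - 16\right)} - 2353777}{-941795 + 292275} = \frac{\frac{-1091 + \left(16 + 564 - 48 - 188\right)}{895 + \left(16 + 564 - 48 - 188\right)} - 2353777}{-649520} = \left(\frac{-1091 + 344}{895 + 344} - 2353777\right) \left(- \frac{1}{649520}\right) = \left(\frac{1}{1239} \left(-747\right) - 2353777\right) \left(- \frac{1}{649520}\right) = \left(- \frac{249}{413} - 2353777\right) \left(- \frac{1}{649520}\right) = \left(- \frac{972110150}{413}\right) \left(- \frac{1}{649520}\right) = \frac{97211015}{26825176}$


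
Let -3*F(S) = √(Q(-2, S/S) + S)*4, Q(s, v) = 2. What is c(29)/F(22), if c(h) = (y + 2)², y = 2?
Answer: -√6 ≈ -2.4495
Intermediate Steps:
c(h) = 16 (c(h) = (2 + 2)² = 4² = 16)
F(S) = -4*√(2 + S)/3 (F(S) = -√(2 + S)*4/3 = -4*√(2 + S)/3)
c(29)/F(22) = 16/((-4*√(2 + 22)/3)) = 16/((-8*√6/3)) = 16*(-√6/16) = -√6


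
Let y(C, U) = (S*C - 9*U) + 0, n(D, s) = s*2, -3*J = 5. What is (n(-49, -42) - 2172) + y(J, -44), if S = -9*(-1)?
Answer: -1875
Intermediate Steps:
S = 9
J = -5/3 (J = -1/3*5 = -5/3 ≈ -1.6667)
n(D, s) = 2*s
y(C, U) = -9*U + 9*C (y(C, U) = (9*C - 9*U) + 0 = (-9*U + 9*C) + 0 = -9*U + 9*C)
(n(-49, -42) - 2172) + y(J, -44) = (2*(-42) - 2172) + (-9*(-44) + 9*(-5/3)) = (-84 - 2172) + (396 - 15) = -2256 + 381 = -1875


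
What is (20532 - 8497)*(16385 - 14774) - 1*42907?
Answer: 19345478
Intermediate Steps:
(20532 - 8497)*(16385 - 14774) - 1*42907 = 12035*1611 - 42907 = 19388385 - 42907 = 19345478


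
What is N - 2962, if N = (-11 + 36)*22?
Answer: -2412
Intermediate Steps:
N = 550 (N = 25*22 = 550)
N - 2962 = 550 - 2962 = -2412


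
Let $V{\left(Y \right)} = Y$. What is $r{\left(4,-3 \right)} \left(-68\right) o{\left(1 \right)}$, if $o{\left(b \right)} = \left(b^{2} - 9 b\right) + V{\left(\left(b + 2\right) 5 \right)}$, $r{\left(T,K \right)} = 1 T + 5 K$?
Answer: $5236$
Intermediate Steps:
$r{\left(T,K \right)} = T + 5 K$
$o{\left(b \right)} = 10 + b^{2} - 4 b$ ($o{\left(b \right)} = \left(b^{2} - 9 b\right) + \left(b + 2\right) 5 = \left(b^{2} - 9 b\right) + \left(2 + b\right) 5 = \left(b^{2} - 9 b\right) + \left(10 + 5 b\right) = 10 + b^{2} - 4 b$)
$r{\left(4,-3 \right)} \left(-68\right) o{\left(1 \right)} = \left(4 + 5 \left(-3\right)\right) \left(-68\right) \left(10 + 1^{2} - 4\right) = \left(4 - 15\right) \left(-68\right) \left(10 + 1 - 4\right) = \left(-11\right) \left(-68\right) 7 = 748 \cdot 7 = 5236$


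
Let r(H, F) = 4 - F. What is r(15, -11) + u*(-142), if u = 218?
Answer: -30941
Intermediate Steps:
r(15, -11) + u*(-142) = (4 - 1*(-11)) + 218*(-142) = (4 + 11) - 30956 = 15 - 30956 = -30941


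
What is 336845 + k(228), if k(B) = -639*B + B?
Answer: 191381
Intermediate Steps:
k(B) = -638*B
336845 + k(228) = 336845 - 638*228 = 336845 - 145464 = 191381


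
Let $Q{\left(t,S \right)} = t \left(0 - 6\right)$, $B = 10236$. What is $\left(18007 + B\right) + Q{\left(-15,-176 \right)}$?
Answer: $28333$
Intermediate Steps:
$Q{\left(t,S \right)} = - 6 t$ ($Q{\left(t,S \right)} = t \left(-6\right) = - 6 t$)
$\left(18007 + B\right) + Q{\left(-15,-176 \right)} = \left(18007 + 10236\right) - -90 = 28243 + 90 = 28333$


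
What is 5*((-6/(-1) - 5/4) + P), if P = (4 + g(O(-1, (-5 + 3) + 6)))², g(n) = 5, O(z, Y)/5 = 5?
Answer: 1715/4 ≈ 428.75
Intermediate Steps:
O(z, Y) = 25 (O(z, Y) = 5*5 = 25)
P = 81 (P = (4 + 5)² = 9² = 81)
5*((-6/(-1) - 5/4) + P) = 5*((-6/(-1) - 5/4) + 81) = 5*((-6*(-1) - 5*¼) + 81) = 5*((6 - 5/4) + 81) = 5*(19/4 + 81) = 5*(343/4) = 1715/4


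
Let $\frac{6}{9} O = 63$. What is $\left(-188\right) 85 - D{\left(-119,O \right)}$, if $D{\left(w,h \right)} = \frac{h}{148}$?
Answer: $- \frac{4730269}{296} \approx -15981.0$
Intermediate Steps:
$O = \frac{189}{2}$ ($O = \frac{3}{2} \cdot 63 = \frac{189}{2} \approx 94.5$)
$D{\left(w,h \right)} = \frac{h}{148}$ ($D{\left(w,h \right)} = h \frac{1}{148} = \frac{h}{148}$)
$\left(-188\right) 85 - D{\left(-119,O \right)} = \left(-188\right) 85 - \frac{1}{148} \cdot \frac{189}{2} = -15980 - \frac{189}{296} = - \frac{4730269}{296}$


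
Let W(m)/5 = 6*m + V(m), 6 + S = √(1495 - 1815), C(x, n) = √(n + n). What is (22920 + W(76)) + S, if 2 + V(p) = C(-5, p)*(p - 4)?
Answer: 25184 + 720*√38 + 8*I*√5 ≈ 29622.0 + 17.889*I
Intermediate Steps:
C(x, n) = √2*√n (C(x, n) = √(2*n) = √2*√n)
V(p) = -2 + √2*√p*(-4 + p) (V(p) = -2 + (√2*√p)*(p - 4) = -2 + (√2*√p)*(-4 + p) = -2 + √2*√p*(-4 + p))
S = -6 + 8*I*√5 (S = -6 + √(1495 - 1815) = -6 + √(-320) = -6 + 8*I*√5 ≈ -6.0 + 17.889*I)
W(m) = -10 + 30*m - 20*√2*√m + 5*√2*m^(3/2) (W(m) = 5*(6*m + (-2 + √2*m^(3/2) - 4*√2*√m)) = 5*(-2 + 6*m + √2*m^(3/2) - 4*√2*√m) = -10 + 30*m - 20*√2*√m + 5*√2*m^(3/2))
(22920 + W(76)) + S = (22920 + (-10 + 30*76 - 20*√2*√76 + 5*√2*76^(3/2))) + (-6 + 8*I*√5) = (22920 + (-10 + 2280 - 20*√2*2*√19 + 5*√2*(152*√19))) + (-6 + 8*I*√5) = (22920 + (-10 + 2280 - 40*√38 + 760*√38)) + (-6 + 8*I*√5) = (22920 + (2270 + 720*√38)) + (-6 + 8*I*√5) = (25190 + 720*√38) + (-6 + 8*I*√5) = 25184 + 720*√38 + 8*I*√5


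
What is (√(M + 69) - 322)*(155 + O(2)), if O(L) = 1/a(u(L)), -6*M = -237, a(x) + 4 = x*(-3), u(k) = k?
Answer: -249389/5 + 1549*√434/20 ≈ -48264.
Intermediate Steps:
a(x) = -4 - 3*x (a(x) = -4 + x*(-3) = -4 - 3*x)
M = 79/2 (M = -⅙*(-237) = 79/2 ≈ 39.500)
O(L) = 1/(-4 - 3*L)
(√(M + 69) - 322)*(155 + O(2)) = (√(79/2 + 69) - 322)*(155 - 1/(4 + 3*2)) = (√(217/2) - 322)*(155 - 1/(4 + 6)) = (√434/2 - 322)*(155 - 1/10) = (-322 + √434/2)*(155 - 1*⅒) = (-322 + √434/2)*(155 - ⅒) = (-322 + √434/2)*(1549/10) = -249389/5 + 1549*√434/20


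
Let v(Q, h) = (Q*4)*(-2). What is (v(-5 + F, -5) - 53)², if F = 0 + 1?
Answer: 441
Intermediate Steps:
F = 1
v(Q, h) = -8*Q (v(Q, h) = (4*Q)*(-2) = -8*Q)
(v(-5 + F, -5) - 53)² = (-8*(-5 + 1) - 53)² = (-8*(-4) - 53)² = (32 - 53)² = (-21)² = 441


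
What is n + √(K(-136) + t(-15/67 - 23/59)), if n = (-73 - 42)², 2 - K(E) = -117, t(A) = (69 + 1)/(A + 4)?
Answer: 13225 + 7*√127689054/6693 ≈ 13237.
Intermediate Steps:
t(A) = 70/(4 + A)
K(E) = 119 (K(E) = 2 - 1*(-117) = 2 + 117 = 119)
n = 13225 (n = (-115)² = 13225)
n + √(K(-136) + t(-15/67 - 23/59)) = 13225 + √(119 + 70/(4 + (-15/67 - 23/59))) = 13225 + √(119 + 70/(4 - 2426/3953)) = 13225 + √(119 + 70/(13386/3953)) = 13225 + √(119 + 70*(3953/13386)) = 13225 + √(119 + 138355/6693) = 13225 + √(934822/6693) = 13225 + 7*√127689054/6693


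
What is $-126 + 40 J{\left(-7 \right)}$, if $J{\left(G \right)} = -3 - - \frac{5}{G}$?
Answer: $- \frac{1922}{7} \approx -274.57$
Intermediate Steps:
$J{\left(G \right)} = -3 + \frac{5}{G}$
$-126 + 40 J{\left(-7 \right)} = -126 + 40 \left(-3 + \frac{5}{-7}\right) = -126 + 40 \left(-3 + 5 \left(- \frac{1}{7}\right)\right) = -126 + 40 \left(-3 - \frac{5}{7}\right) = -126 + 40 \left(- \frac{26}{7}\right) = -126 - \frac{1040}{7} = - \frac{1922}{7}$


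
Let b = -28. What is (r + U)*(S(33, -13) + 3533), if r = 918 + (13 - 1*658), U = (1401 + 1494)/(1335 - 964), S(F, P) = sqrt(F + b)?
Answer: 368060874/371 + 104178*sqrt(5)/371 ≈ 9.9271e+5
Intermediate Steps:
S(F, P) = sqrt(-28 + F) (S(F, P) = sqrt(F - 28) = sqrt(-28 + F))
U = 2895/371 ≈ 7.8032
r = 273 (r = 918 + (13 - 658) = 918 - 645 = 273)
(r + U)*(S(33, -13) + 3533) = (273 + 2895/371)*(sqrt(-28 + 33) + 3533) = 104178*(sqrt(5) + 3533)/371 = 104178*(3533 + sqrt(5))/371 = 368060874/371 + 104178*sqrt(5)/371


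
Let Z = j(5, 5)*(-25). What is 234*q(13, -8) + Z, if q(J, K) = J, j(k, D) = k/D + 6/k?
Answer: 2987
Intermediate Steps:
j(k, D) = 6/k + k/D
Z = -55 (Z = (6/5 + 5/5)*(-25) = (6*(⅕) + 5*(⅕))*(-25) = (6/5 + 1)*(-25) = (11/5)*(-25) = -55)
234*q(13, -8) + Z = 234*13 - 55 = 3042 - 55 = 2987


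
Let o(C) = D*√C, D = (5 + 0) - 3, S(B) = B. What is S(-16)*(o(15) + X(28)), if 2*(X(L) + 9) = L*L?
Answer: -6128 - 32*√15 ≈ -6251.9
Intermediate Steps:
D = 2 (D = 5 - 3 = 2)
X(L) = -9 + L²/2 (X(L) = -9 + (L*L)/2 = -9 + L²/2)
o(C) = 2*√C
S(-16)*(o(15) + X(28)) = -16*(2*√15 + (-9 + (½)*28²)) = -16*(2*√15 + (-9 + (½)*784)) = -16*(2*√15 + (-9 + 392)) = -16*(2*√15 + 383) = -16*(383 + 2*√15) = -6128 - 32*√15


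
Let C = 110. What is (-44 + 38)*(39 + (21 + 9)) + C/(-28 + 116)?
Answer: -1651/4 ≈ -412.75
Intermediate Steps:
(-44 + 38)*(39 + (21 + 9)) + C/(-28 + 116) = (-44 + 38)*(39 + (21 + 9)) + 110/(-28 + 116) = -6*(39 + 30) + 110/88 = -6*69 + 110*(1/88) = -414 + 5/4 = -1651/4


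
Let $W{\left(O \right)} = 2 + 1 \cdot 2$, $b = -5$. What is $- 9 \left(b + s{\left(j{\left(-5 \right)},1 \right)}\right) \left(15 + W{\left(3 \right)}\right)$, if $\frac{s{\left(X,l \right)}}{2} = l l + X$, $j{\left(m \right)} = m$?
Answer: $2223$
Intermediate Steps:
$s{\left(X,l \right)} = 2 X + 2 l^{2}$ ($s{\left(X,l \right)} = 2 \left(l l + X\right) = 2 \left(l^{2} + X\right) = 2 \left(X + l^{2}\right) = 2 X + 2 l^{2}$)
$W{\left(O \right)} = 4$ ($W{\left(O \right)} = 2 + 2 = 4$)
$- 9 \left(b + s{\left(j{\left(-5 \right)},1 \right)}\right) \left(15 + W{\left(3 \right)}\right) = - 9 \left(-5 + \left(2 \left(-5\right) + 2 \cdot 1^{2}\right)\right) \left(15 + 4\right) = - 9 \left(-5 + \left(-10 + 2 \cdot 1\right)\right) 19 = - 9 \left(-5 + \left(-10 + 2\right)\right) 19 = - 9 \left(-5 - 8\right) 19 = \left(-9\right) \left(-13\right) 19 = 117 \cdot 19 = 2223$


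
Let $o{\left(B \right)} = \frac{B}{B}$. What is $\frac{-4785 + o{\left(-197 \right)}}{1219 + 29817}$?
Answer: $- \frac{1196}{7759} \approx -0.15414$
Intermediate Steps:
$o{\left(B \right)} = 1$
$\frac{-4785 + o{\left(-197 \right)}}{1219 + 29817} = \frac{-4785 + 1}{1219 + 29817} = - \frac{4784}{31036} = \left(-4784\right) \frac{1}{31036} = - \frac{1196}{7759}$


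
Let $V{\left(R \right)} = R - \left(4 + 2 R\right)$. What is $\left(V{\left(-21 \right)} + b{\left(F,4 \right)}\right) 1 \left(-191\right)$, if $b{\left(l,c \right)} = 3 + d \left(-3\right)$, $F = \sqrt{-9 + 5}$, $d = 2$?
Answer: $-2674$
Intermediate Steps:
$F = 2 i$ ($F = \sqrt{-4} = 2 i \approx 2.0 i$)
$V{\left(R \right)} = -4 - R$ ($V{\left(R \right)} = R - \left(4 + 2 R\right) = -4 - R$)
$b{\left(l,c \right)} = -3$ ($b{\left(l,c \right)} = 3 + 2 \left(-3\right) = 3 - 6 = -3$)
$\left(V{\left(-21 \right)} + b{\left(F,4 \right)}\right) 1 \left(-191\right) = \left(\left(-4 - -21\right) - 3\right) 1 \left(-191\right) = \left(\left(-4 + 21\right) - 3\right) \left(-191\right) = \left(17 - 3\right) \left(-191\right) = 14 \left(-191\right) = -2674$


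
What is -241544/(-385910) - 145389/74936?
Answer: -19003363903/14459275880 ≈ -1.3143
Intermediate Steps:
-241544/(-385910) - 145389/74936 = -241544*(-1/385910) - 145389*1/74936 = 120772/192955 - 145389/74936 = -19003363903/14459275880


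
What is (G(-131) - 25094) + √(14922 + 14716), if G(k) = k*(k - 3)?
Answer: -7540 + √29638 ≈ -7367.8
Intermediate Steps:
G(k) = k*(-3 + k)
(G(-131) - 25094) + √(14922 + 14716) = (-131*(-3 - 131) - 25094) + √(14922 + 14716) = (-131*(-134) - 25094) + √29638 = (17554 - 25094) + √29638 = -7540 + √29638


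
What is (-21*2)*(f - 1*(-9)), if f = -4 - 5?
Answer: 0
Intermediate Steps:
f = -9
(-21*2)*(f - 1*(-9)) = (-21*2)*(-9 - 1*(-9)) = -42*(-9 + 9) = -42*0 = 0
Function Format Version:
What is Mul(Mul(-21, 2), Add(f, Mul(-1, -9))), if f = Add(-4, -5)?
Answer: 0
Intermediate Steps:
f = -9
Mul(Mul(-21, 2), Add(f, Mul(-1, -9))) = Mul(Mul(-21, 2), Add(-9, Mul(-1, -9))) = Mul(-42, Add(-9, 9)) = Mul(-42, 0) = 0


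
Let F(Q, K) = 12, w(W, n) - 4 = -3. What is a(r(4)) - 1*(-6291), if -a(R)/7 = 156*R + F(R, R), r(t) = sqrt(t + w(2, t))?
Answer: 6207 - 1092*sqrt(5) ≈ 3765.2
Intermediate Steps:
w(W, n) = 1 (w(W, n) = 4 - 3 = 1)
r(t) = sqrt(1 + t) (r(t) = sqrt(t + 1) = sqrt(1 + t))
a(R) = -84 - 1092*R (a(R) = -7*(156*R + 12) = -7*(12 + 156*R) = -84 - 1092*R)
a(r(4)) - 1*(-6291) = (-84 - 1092*sqrt(1 + 4)) - 1*(-6291) = (-84 - 1092*sqrt(5)) + 6291 = 6207 - 1092*sqrt(5)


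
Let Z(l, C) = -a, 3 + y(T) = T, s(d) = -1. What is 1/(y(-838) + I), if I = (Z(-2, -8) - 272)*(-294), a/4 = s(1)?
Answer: 1/77951 ≈ 1.2829e-5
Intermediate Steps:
y(T) = -3 + T
a = -4 (a = 4*(-1) = -4)
Z(l, C) = 4 (Z(l, C) = -1*(-4) = 4)
I = 78792 (I = (4 - 272)*(-294) = -268*(-294) = 78792)
1/(y(-838) + I) = 1/((-3 - 838) + 78792) = 1/(-841 + 78792) = 1/77951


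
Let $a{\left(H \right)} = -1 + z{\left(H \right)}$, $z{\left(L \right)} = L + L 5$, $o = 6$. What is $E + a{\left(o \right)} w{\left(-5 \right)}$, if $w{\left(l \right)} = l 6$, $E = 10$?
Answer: $-1040$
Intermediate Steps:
$w{\left(l \right)} = 6 l$
$z{\left(L \right)} = 6 L$ ($z{\left(L \right)} = L + 5 L = 6 L$)
$a{\left(H \right)} = -1 + 6 H$
$E + a{\left(o \right)} w{\left(-5 \right)} = 10 + \left(-1 + 6 \cdot 6\right) 6 \left(-5\right) = 10 + \left(-1 + 36\right) \left(-30\right) = 10 + 35 \left(-30\right) = 10 - 1050 = -1040$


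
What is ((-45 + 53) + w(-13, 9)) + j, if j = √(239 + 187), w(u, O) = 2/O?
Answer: 74/9 + √426 ≈ 28.862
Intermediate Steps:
j = √426 ≈ 20.640
((-45 + 53) + w(-13, 9)) + j = ((-45 + 53) + 2/9) + √426 = (8 + 2*(⅑)) + √426 = (8 + 2/9) + √426 = 74/9 + √426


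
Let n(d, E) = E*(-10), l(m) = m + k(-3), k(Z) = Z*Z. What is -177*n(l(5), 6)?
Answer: 10620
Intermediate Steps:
k(Z) = Z²
l(m) = 9 + m (l(m) = m + (-3)² = m + 9 = 9 + m)
n(d, E) = -10*E
-177*n(l(5), 6) = -(-1770)*6 = -177*(-60) = 10620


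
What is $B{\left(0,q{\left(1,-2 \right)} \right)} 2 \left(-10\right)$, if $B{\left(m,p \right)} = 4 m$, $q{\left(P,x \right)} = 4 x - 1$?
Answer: $0$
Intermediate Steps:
$q{\left(P,x \right)} = -1 + 4 x$
$B{\left(0,q{\left(1,-2 \right)} \right)} 2 \left(-10\right) = 4 \cdot 0 \cdot 2 \left(-10\right) = 0 \cdot 2 \left(-10\right) = 0 \left(-10\right) = 0$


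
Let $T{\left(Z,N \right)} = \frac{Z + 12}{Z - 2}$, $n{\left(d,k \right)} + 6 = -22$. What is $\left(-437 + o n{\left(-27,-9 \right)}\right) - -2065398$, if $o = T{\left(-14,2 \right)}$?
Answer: $\frac{4129915}{2} \approx 2.065 \cdot 10^{6}$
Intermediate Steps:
$n{\left(d,k \right)} = -28$ ($n{\left(d,k \right)} = -6 - 22 = -28$)
$T{\left(Z,N \right)} = \frac{12 + Z}{-2 + Z}$
$o = \frac{1}{8}$ ($o = \frac{12 - 14}{-2 - 14} = \frac{1}{-16} \left(-2\right) = \left(- \frac{1}{16}\right) \left(-2\right) = \frac{1}{8} \approx 0.125$)
$\left(-437 + o n{\left(-27,-9 \right)}\right) - -2065398 = \left(-437 + \frac{1}{8} \left(-28\right)\right) - -2065398 = \left(-437 - \frac{7}{2}\right) + 2065398 = - \frac{881}{2} + 2065398 = \frac{4129915}{2}$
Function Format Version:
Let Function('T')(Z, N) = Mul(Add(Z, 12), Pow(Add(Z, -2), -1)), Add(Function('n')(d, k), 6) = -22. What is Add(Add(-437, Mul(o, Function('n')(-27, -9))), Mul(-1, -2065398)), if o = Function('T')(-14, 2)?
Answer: Rational(4129915, 2) ≈ 2.0650e+6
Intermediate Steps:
Function('n')(d, k) = -28 (Function('n')(d, k) = Add(-6, -22) = -28)
Function('T')(Z, N) = Mul(Pow(Add(-2, Z), -1), Add(12, Z)) (Function('T')(Z, N) = Mul(Add(12, Z), Pow(Add(-2, Z), -1)) = Mul(Pow(Add(-2, Z), -1), Add(12, Z)))
o = Rational(1, 8) (o = Mul(Pow(Add(-2, -14), -1), Add(12, -14)) = Mul(Pow(-16, -1), -2) = Mul(Rational(-1, 16), -2) = Rational(1, 8) ≈ 0.12500)
Add(Add(-437, Mul(o, Function('n')(-27, -9))), Mul(-1, -2065398)) = Add(Add(-437, Mul(Rational(1, 8), -28)), Mul(-1, -2065398)) = Add(Add(-437, Rational(-7, 2)), 2065398) = Add(Rational(-881, 2), 2065398) = Rational(4129915, 2)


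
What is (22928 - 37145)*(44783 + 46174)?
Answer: -1293135669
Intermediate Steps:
(22928 - 37145)*(44783 + 46174) = -14217*90957 = -1293135669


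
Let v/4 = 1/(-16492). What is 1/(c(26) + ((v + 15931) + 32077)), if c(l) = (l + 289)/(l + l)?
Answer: 214396/10294021861 ≈ 2.0827e-5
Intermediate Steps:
v = -1/4123 (v = 4/(-16492) = 4*(-1/16492) = -1/4123 ≈ -0.00024254)
c(l) = (289 + l)/(2*l) (c(l) = (289 + l)/((2*l)) = (289 + l)*(1/(2*l)) = (289 + l)/(2*l))
1/(c(26) + ((v + 15931) + 32077)) = 1/((½)*(289 + 26)/26 + ((-1/4123 + 15931) + 32077)) = 1/((½)*(1/26)*315 + (65683512/4123 + 32077)) = 1/(315/52 + 197936983/4123) = 1/(10294021861/214396) = 214396/10294021861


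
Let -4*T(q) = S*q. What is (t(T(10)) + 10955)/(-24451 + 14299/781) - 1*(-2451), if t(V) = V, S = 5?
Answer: 31174179493/12721288 ≈ 2450.6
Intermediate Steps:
T(q) = -5*q/4
(t(T(10)) + 10955)/(-24451 + 14299/781) - 1*(-2451) = (-5/4*10 + 10955)/(-24451 + 14299/781) - 1*(-2451) = (-25/2 + 10955)/(-24451 + 14299*(1/781)) + 2451 = 21885/(2*(-24451 + 14299/781)) + 2451 = 21885/(2*(-19081932/781)) + 2451 = (21885/2)*(-781/19081932) + 2451 = -5697395/12721288 + 2451 = 31174179493/12721288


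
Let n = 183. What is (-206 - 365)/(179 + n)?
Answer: -571/362 ≈ -1.5773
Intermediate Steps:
(-206 - 365)/(179 + n) = (-206 - 365)/(179 + 183) = -571/362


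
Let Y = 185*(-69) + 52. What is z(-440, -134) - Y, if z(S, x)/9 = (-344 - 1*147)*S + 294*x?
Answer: 1602509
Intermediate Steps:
z(S, x) = -4419*S + 2646*x (z(S, x) = 9*((-344 - 1*147)*S + 294*x) = 9*((-344 - 147)*S + 294*x) = 9*(-491*S + 294*x) = -4419*S + 2646*x)
Y = -12713 (Y = -12765 + 52 = -12713)
z(-440, -134) - Y = (-4419*(-440) + 2646*(-134)) - 1*(-12713) = (1944360 - 354564) + 12713 = 1589796 + 12713 = 1602509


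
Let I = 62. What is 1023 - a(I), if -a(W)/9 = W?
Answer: 1581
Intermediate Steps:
a(W) = -9*W
1023 - a(I) = 1023 - (-9)*62 = 1023 - 1*(-558) = 1023 + 558 = 1581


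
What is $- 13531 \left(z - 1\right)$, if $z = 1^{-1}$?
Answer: $0$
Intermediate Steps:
$z = 1$
$- 13531 \left(z - 1\right) = - 13531 \left(1 - 1\right) = \left(-13531\right) 0 = 0$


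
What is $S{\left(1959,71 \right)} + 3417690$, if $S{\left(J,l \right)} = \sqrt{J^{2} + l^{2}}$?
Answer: $3417690 + 13 \sqrt{22738} \approx 3.4197 \cdot 10^{6}$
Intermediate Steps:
$S{\left(1959,71 \right)} + 3417690 = \sqrt{1959^{2} + 71^{2}} + 3417690 = \sqrt{3837681 + 5041} + 3417690 = \sqrt{3842722} + 3417690 = 13 \sqrt{22738} + 3417690 = 3417690 + 13 \sqrt{22738}$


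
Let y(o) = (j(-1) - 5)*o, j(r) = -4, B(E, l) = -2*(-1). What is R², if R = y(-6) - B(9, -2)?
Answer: 2704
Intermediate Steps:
B(E, l) = 2
y(o) = -9*o (y(o) = (-4 - 5)*o = -9*o)
R = 52 (R = -9*(-6) - 1*2 = 54 - 2 = 52)
R² = 52² = 2704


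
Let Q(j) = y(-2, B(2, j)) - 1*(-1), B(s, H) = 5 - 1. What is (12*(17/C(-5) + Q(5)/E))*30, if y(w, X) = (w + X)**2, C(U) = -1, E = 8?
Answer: -5895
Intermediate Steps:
B(s, H) = 4
y(w, X) = (X + w)**2
Q(j) = 5 (Q(j) = (4 - 2)**2 - 1*(-1) = 2**2 + 1 = 4 + 1 = 5)
(12*(17/C(-5) + Q(5)/E))*30 = (12*(17/(-1) + 5/8))*30 = (12*(17*(-1) + 5*(1/8)))*30 = (12*(-17 + 5/8))*30 = (12*(-131/8))*30 = -393/2*30 = -5895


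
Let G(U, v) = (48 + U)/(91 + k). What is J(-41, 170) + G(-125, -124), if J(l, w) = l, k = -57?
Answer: -1471/34 ≈ -43.265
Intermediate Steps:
G(U, v) = 24/17 + U/34 (G(U, v) = (48 + U)/(91 - 57) = (48 + U)/34 = (48 + U)*(1/34) = 24/17 + U/34)
J(-41, 170) + G(-125, -124) = -41 + (24/17 + (1/34)*(-125)) = -41 + (24/17 - 125/34) = -41 - 77/34 = -1471/34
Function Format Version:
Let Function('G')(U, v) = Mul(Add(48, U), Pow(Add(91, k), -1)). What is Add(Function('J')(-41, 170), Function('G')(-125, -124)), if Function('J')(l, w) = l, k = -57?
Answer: Rational(-1471, 34) ≈ -43.265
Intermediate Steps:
Function('G')(U, v) = Add(Rational(24, 17), Mul(Rational(1, 34), U)) (Function('G')(U, v) = Mul(Add(48, U), Pow(Add(91, -57), -1)) = Mul(Add(48, U), Pow(34, -1)) = Mul(Add(48, U), Rational(1, 34)) = Add(Rational(24, 17), Mul(Rational(1, 34), U)))
Add(Function('J')(-41, 170), Function('G')(-125, -124)) = Add(-41, Add(Rational(24, 17), Mul(Rational(1, 34), -125))) = Add(-41, Add(Rational(24, 17), Rational(-125, 34))) = Add(-41, Rational(-77, 34)) = Rational(-1471, 34)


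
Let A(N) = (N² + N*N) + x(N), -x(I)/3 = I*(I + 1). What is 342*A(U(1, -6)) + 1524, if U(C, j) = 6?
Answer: -16944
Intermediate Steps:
x(I) = -3*I*(1 + I) (x(I) = -3*I*(I + 1) = -3*I*(1 + I))
A(N) = 2*N² - 3*N*(1 + N) (A(N) = (N² + N*N) - 3*N*(1 + N) = (N² + N²) - 3*N*(1 + N) = 2*N² - 3*N*(1 + N))
342*A(U(1, -6)) + 1524 = 342*(6*(-3 - 1*6)) + 1524 = 342*(6*(-3 - 6)) + 1524 = 342*(6*(-9)) + 1524 = 342*(-54) + 1524 = -18468 + 1524 = -16944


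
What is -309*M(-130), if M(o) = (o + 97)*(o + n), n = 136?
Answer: 61182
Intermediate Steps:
M(o) = (97 + o)*(136 + o) (M(o) = (o + 97)*(o + 136) = (97 + o)*(136 + o))
-309*M(-130) = -309*(13192 + (-130)**2 + 233*(-130)) = -309*(13192 + 16900 - 30290) = -309*(-198) = 61182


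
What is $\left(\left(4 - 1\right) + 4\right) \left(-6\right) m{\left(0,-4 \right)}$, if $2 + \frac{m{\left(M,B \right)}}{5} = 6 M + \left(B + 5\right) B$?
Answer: $1260$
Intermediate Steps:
$m{\left(M,B \right)} = -10 + 30 M + 5 B \left(5 + B\right)$ ($m{\left(M,B \right)} = -10 + 5 \left(6 M + \left(B + 5\right) B\right) = -10 + 5 \left(6 M + \left(5 + B\right) B\right) = -10 + 5 \left(6 M + B \left(5 + B\right)\right) = -10 + \left(30 M + 5 B \left(5 + B\right)\right) = -10 + 30 M + 5 B \left(5 + B\right)$)
$\left(\left(4 - 1\right) + 4\right) \left(-6\right) m{\left(0,-4 \right)} = \left(\left(4 - 1\right) + 4\right) \left(-6\right) \left(-10 + 5 \left(-4\right)^{2} + 25 \left(-4\right) + 30 \cdot 0\right) = \left(3 + 4\right) \left(-6\right) \left(-10 + 5 \cdot 16 - 100 + 0\right) = 7 \left(-6\right) \left(-10 + 80 - 100 + 0\right) = \left(-42\right) \left(-30\right) = 1260$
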